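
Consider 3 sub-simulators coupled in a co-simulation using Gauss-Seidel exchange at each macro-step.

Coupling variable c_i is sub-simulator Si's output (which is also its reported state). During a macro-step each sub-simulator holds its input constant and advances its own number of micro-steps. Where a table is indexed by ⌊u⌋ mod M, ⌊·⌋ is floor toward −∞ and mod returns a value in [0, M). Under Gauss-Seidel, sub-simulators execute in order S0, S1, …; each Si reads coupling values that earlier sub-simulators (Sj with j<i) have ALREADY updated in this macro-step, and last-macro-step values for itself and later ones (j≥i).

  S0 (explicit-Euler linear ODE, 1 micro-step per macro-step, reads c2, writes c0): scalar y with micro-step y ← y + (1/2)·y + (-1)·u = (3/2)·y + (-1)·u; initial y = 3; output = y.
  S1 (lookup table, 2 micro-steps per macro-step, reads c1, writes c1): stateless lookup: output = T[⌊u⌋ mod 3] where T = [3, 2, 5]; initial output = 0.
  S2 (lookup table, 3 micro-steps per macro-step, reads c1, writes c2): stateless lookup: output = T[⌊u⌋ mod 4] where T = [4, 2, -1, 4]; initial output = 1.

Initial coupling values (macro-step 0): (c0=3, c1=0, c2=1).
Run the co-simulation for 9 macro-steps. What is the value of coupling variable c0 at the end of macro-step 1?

macro 1: S0 reads c2=1 → after 1×micro: 7/2; S1 reads c1=0 → after 2×micro: 3; S2 reads c1=3 → after 3×micro: 4 ⇒ (c0=7/2, c1=3, c2=4)
macro 2: S0 reads c2=4 → after 1×micro: 5/4; S1 reads c1=3 → after 2×micro: 3; S2 reads c1=3 → after 3×micro: 4 ⇒ (c0=5/4, c1=3, c2=4)
macro 3: S0 reads c2=4 → after 1×micro: -17/8; S1 reads c1=3 → after 2×micro: 3; S2 reads c1=3 → after 3×micro: 4 ⇒ (c0=-17/8, c1=3, c2=4)
macro 4: S0 reads c2=4 → after 1×micro: -115/16; S1 reads c1=3 → after 2×micro: 3; S2 reads c1=3 → after 3×micro: 4 ⇒ (c0=-115/16, c1=3, c2=4)
macro 5: S0 reads c2=4 → after 1×micro: -473/32; S1 reads c1=3 → after 2×micro: 3; S2 reads c1=3 → after 3×micro: 4 ⇒ (c0=-473/32, c1=3, c2=4)
macro 6: S0 reads c2=4 → after 1×micro: -1675/64; S1 reads c1=3 → after 2×micro: 3; S2 reads c1=3 → after 3×micro: 4 ⇒ (c0=-1675/64, c1=3, c2=4)
macro 7: S0 reads c2=4 → after 1×micro: -5537/128; S1 reads c1=3 → after 2×micro: 3; S2 reads c1=3 → after 3×micro: 4 ⇒ (c0=-5537/128, c1=3, c2=4)
macro 8: S0 reads c2=4 → after 1×micro: -17635/256; S1 reads c1=3 → after 2×micro: 3; S2 reads c1=3 → after 3×micro: 4 ⇒ (c0=-17635/256, c1=3, c2=4)
macro 9: S0 reads c2=4 → after 1×micro: -54953/512; S1 reads c1=3 → after 2×micro: 3; S2 reads c1=3 → after 3×micro: 4 ⇒ (c0=-54953/512, c1=3, c2=4)

c0 at macro-step 1 = 7/2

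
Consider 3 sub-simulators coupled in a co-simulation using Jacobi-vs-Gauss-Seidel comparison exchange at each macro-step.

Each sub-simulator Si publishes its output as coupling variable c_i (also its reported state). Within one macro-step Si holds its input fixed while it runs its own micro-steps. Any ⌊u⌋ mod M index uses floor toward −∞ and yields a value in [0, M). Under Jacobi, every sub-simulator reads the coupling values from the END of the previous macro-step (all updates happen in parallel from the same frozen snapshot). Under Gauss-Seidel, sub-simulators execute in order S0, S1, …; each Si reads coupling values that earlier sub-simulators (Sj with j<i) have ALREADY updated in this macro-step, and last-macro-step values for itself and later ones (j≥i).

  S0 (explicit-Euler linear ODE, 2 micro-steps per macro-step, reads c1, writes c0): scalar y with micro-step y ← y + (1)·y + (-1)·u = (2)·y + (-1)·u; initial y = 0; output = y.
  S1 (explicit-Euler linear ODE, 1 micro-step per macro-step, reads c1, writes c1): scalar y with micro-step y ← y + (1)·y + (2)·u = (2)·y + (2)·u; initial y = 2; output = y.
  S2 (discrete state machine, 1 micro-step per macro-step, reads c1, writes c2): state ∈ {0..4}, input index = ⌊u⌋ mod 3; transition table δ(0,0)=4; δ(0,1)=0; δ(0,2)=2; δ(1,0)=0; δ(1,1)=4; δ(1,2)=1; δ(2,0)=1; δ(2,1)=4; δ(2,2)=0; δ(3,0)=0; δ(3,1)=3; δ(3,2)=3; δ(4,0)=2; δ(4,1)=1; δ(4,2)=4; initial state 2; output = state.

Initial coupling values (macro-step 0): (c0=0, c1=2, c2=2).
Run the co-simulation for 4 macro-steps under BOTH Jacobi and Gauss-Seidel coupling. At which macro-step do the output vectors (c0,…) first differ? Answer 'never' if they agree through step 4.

first divergence at macro-step: never

[Jacobi] macro 1: S0 reads c1=2 → after 2×micro: -6; S1 reads c1=2 → after 1×micro: 8; S2 reads c1=2 → after 1×micro: 0 ⇒ (c0=-6, c1=8, c2=0)
[Jacobi] macro 2: S0 reads c1=8 → after 2×micro: -48; S1 reads c1=8 → after 1×micro: 32; S2 reads c1=8 → after 1×micro: 2 ⇒ (c0=-48, c1=32, c2=2)
[Jacobi] macro 3: S0 reads c1=32 → after 2×micro: -288; S1 reads c1=32 → after 1×micro: 128; S2 reads c1=32 → after 1×micro: 0 ⇒ (c0=-288, c1=128, c2=0)
[Jacobi] macro 4: S0 reads c1=128 → after 2×micro: -1536; S1 reads c1=128 → after 1×micro: 512; S2 reads c1=128 → after 1×micro: 2 ⇒ (c0=-1536, c1=512, c2=2)
[Gauss-Seidel] macro 1: S0 reads c1=2 → after 2×micro: -6; S1 reads c1=2 → after 1×micro: 8; S2 reads c1=8 → after 1×micro: 0 ⇒ (c0=-6, c1=8, c2=0)
[Gauss-Seidel] macro 2: S0 reads c1=8 → after 2×micro: -48; S1 reads c1=8 → after 1×micro: 32; S2 reads c1=32 → after 1×micro: 2 ⇒ (c0=-48, c1=32, c2=2)
[Gauss-Seidel] macro 3: S0 reads c1=32 → after 2×micro: -288; S1 reads c1=32 → after 1×micro: 128; S2 reads c1=128 → after 1×micro: 0 ⇒ (c0=-288, c1=128, c2=0)
[Gauss-Seidel] macro 4: S0 reads c1=128 → after 2×micro: -1536; S1 reads c1=128 → after 1×micro: 512; S2 reads c1=512 → after 1×micro: 2 ⇒ (c0=-1536, c1=512, c2=2)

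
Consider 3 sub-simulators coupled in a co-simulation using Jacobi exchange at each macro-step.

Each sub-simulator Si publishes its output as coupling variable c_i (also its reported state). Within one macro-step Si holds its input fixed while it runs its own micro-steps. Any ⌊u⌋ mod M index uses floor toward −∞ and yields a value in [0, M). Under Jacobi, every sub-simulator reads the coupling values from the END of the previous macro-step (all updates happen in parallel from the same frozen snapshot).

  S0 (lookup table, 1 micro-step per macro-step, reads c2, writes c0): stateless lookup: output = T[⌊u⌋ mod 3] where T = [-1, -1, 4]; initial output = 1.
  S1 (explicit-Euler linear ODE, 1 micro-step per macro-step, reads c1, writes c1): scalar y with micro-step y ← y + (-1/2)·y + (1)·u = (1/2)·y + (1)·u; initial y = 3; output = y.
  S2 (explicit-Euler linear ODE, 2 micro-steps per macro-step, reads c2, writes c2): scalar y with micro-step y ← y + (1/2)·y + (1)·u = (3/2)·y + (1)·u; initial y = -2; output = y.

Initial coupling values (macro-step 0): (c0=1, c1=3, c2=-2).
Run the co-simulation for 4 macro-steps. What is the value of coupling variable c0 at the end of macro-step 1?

macro 1: S0 reads c2=-2 → after 1×micro: -1; S1 reads c1=3 → after 1×micro: 9/2; S2 reads c2=-2 → after 2×micro: -19/2 ⇒ (c0=-1, c1=9/2, c2=-19/2)
macro 2: S0 reads c2=-19/2 → after 1×micro: 4; S1 reads c1=9/2 → after 1×micro: 27/4; S2 reads c2=-19/2 → after 2×micro: -361/8 ⇒ (c0=4, c1=27/4, c2=-361/8)
macro 3: S0 reads c2=-361/8 → after 1×micro: 4; S1 reads c1=27/4 → after 1×micro: 81/8; S2 reads c2=-361/8 → after 2×micro: -6859/32 ⇒ (c0=4, c1=81/8, c2=-6859/32)
macro 4: S0 reads c2=-6859/32 → after 1×micro: -1; S1 reads c1=81/8 → after 1×micro: 243/16; S2 reads c2=-6859/32 → after 2×micro: -130321/128 ⇒ (c0=-1, c1=243/16, c2=-130321/128)

c0 at macro-step 1 = -1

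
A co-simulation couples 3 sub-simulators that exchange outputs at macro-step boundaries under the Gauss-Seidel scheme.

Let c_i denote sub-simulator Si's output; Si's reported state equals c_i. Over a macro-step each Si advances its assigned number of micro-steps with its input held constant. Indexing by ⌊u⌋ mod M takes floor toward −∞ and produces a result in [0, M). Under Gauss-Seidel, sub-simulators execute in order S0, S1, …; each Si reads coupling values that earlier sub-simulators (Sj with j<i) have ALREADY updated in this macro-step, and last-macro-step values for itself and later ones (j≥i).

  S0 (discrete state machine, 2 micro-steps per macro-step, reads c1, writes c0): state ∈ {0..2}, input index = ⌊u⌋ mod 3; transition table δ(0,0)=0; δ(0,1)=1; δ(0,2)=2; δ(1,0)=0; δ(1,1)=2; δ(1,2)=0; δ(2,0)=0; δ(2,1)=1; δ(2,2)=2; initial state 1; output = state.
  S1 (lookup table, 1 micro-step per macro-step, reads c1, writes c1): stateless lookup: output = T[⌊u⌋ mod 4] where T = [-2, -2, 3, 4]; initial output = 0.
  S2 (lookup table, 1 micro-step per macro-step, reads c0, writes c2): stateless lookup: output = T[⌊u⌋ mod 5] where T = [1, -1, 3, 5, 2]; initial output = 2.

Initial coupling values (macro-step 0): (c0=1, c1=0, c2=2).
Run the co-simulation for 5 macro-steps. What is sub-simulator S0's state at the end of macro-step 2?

S0 state at macro-step 2 = 2

macro 1: S0 reads c1=0 → after 2×micro: 0; S1 reads c1=0 → after 1×micro: -2; S2 reads c0=0 → after 1×micro: 1 ⇒ (c0=0, c1=-2, c2=1)
macro 2: S0 reads c1=-2 → after 2×micro: 2; S1 reads c1=-2 → after 1×micro: 3; S2 reads c0=2 → after 1×micro: 3 ⇒ (c0=2, c1=3, c2=3)
macro 3: S0 reads c1=3 → after 2×micro: 0; S1 reads c1=3 → after 1×micro: 4; S2 reads c0=0 → after 1×micro: 1 ⇒ (c0=0, c1=4, c2=1)
macro 4: S0 reads c1=4 → after 2×micro: 2; S1 reads c1=4 → after 1×micro: -2; S2 reads c0=2 → after 1×micro: 3 ⇒ (c0=2, c1=-2, c2=3)
macro 5: S0 reads c1=-2 → after 2×micro: 2; S1 reads c1=-2 → after 1×micro: 3; S2 reads c0=2 → after 1×micro: 3 ⇒ (c0=2, c1=3, c2=3)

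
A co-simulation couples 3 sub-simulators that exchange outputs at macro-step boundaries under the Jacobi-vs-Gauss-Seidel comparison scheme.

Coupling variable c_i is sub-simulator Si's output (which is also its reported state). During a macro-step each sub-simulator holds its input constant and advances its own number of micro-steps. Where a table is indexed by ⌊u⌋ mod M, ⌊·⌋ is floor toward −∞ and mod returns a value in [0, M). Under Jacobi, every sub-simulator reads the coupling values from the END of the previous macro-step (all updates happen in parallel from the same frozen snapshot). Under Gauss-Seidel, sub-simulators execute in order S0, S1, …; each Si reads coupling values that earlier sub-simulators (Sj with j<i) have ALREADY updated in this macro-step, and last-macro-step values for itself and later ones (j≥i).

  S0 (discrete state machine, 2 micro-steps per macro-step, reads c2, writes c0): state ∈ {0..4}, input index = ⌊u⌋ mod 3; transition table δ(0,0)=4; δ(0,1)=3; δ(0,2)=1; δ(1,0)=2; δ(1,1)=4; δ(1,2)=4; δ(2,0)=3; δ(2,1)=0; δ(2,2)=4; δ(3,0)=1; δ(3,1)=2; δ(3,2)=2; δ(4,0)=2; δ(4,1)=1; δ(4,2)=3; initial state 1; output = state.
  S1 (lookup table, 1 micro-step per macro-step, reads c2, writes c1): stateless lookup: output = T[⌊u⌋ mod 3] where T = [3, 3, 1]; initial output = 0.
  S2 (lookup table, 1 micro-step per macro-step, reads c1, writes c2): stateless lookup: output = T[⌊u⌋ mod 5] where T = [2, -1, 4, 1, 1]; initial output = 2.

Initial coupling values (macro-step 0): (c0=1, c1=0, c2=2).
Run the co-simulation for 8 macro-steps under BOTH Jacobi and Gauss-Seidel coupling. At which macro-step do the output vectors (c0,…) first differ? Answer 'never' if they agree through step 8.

first divergence at macro-step: 1

[Jacobi] macro 1: S0 reads c2=2 → after 2×micro: 3; S1 reads c2=2 → after 1×micro: 1; S2 reads c1=0 → after 1×micro: 2 ⇒ (c0=3, c1=1, c2=2)
[Jacobi] macro 2: S0 reads c2=2 → after 2×micro: 4; S1 reads c2=2 → after 1×micro: 1; S2 reads c1=1 → after 1×micro: -1 ⇒ (c0=4, c1=1, c2=-1)
[Jacobi] macro 3: S0 reads c2=-1 → after 2×micro: 2; S1 reads c2=-1 → after 1×micro: 1; S2 reads c1=1 → after 1×micro: -1 ⇒ (c0=2, c1=1, c2=-1)
[Jacobi] macro 4: S0 reads c2=-1 → after 2×micro: 3; S1 reads c2=-1 → after 1×micro: 1; S2 reads c1=1 → after 1×micro: -1 ⇒ (c0=3, c1=1, c2=-1)
[Jacobi] macro 5: S0 reads c2=-1 → after 2×micro: 4; S1 reads c2=-1 → after 1×micro: 1; S2 reads c1=1 → after 1×micro: -1 ⇒ (c0=4, c1=1, c2=-1)
[Jacobi] macro 6: S0 reads c2=-1 → after 2×micro: 2; S1 reads c2=-1 → after 1×micro: 1; S2 reads c1=1 → after 1×micro: -1 ⇒ (c0=2, c1=1, c2=-1)
[Jacobi] macro 7: S0 reads c2=-1 → after 2×micro: 3; S1 reads c2=-1 → after 1×micro: 1; S2 reads c1=1 → after 1×micro: -1 ⇒ (c0=3, c1=1, c2=-1)
[Jacobi] macro 8: S0 reads c2=-1 → after 2×micro: 4; S1 reads c2=-1 → after 1×micro: 1; S2 reads c1=1 → after 1×micro: -1 ⇒ (c0=4, c1=1, c2=-1)
[Gauss-Seidel] macro 1: S0 reads c2=2 → after 2×micro: 3; S1 reads c2=2 → after 1×micro: 1; S2 reads c1=1 → after 1×micro: -1 ⇒ (c0=3, c1=1, c2=-1)
[Gauss-Seidel] macro 2: S0 reads c2=-1 → after 2×micro: 4; S1 reads c2=-1 → after 1×micro: 1; S2 reads c1=1 → after 1×micro: -1 ⇒ (c0=4, c1=1, c2=-1)
[Gauss-Seidel] macro 3: S0 reads c2=-1 → after 2×micro: 2; S1 reads c2=-1 → after 1×micro: 1; S2 reads c1=1 → after 1×micro: -1 ⇒ (c0=2, c1=1, c2=-1)
[Gauss-Seidel] macro 4: S0 reads c2=-1 → after 2×micro: 3; S1 reads c2=-1 → after 1×micro: 1; S2 reads c1=1 → after 1×micro: -1 ⇒ (c0=3, c1=1, c2=-1)
[Gauss-Seidel] macro 5: S0 reads c2=-1 → after 2×micro: 4; S1 reads c2=-1 → after 1×micro: 1; S2 reads c1=1 → after 1×micro: -1 ⇒ (c0=4, c1=1, c2=-1)
[Gauss-Seidel] macro 6: S0 reads c2=-1 → after 2×micro: 2; S1 reads c2=-1 → after 1×micro: 1; S2 reads c1=1 → after 1×micro: -1 ⇒ (c0=2, c1=1, c2=-1)
[Gauss-Seidel] macro 7: S0 reads c2=-1 → after 2×micro: 3; S1 reads c2=-1 → after 1×micro: 1; S2 reads c1=1 → after 1×micro: -1 ⇒ (c0=3, c1=1, c2=-1)
[Gauss-Seidel] macro 8: S0 reads c2=-1 → after 2×micro: 4; S1 reads c2=-1 → after 1×micro: 1; S2 reads c1=1 → after 1×micro: -1 ⇒ (c0=4, c1=1, c2=-1)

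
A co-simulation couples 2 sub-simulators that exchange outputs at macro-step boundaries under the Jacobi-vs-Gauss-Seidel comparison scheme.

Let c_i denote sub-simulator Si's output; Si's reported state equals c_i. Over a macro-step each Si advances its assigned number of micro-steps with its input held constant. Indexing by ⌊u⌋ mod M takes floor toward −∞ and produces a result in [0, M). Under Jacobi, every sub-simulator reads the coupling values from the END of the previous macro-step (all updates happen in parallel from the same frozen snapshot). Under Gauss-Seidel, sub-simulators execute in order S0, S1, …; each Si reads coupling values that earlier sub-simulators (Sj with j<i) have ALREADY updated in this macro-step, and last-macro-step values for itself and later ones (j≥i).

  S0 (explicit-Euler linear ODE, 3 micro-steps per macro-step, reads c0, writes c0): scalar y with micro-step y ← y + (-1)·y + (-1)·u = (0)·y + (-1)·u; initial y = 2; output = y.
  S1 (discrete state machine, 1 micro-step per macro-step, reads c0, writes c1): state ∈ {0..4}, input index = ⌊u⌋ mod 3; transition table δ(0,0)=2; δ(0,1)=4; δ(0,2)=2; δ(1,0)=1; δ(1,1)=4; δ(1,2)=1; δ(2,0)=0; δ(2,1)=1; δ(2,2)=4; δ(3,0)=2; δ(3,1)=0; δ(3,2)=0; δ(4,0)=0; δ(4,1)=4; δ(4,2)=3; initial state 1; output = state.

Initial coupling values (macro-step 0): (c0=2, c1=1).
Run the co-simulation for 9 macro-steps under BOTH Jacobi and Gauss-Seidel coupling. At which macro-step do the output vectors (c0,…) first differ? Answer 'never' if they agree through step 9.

first divergence at macro-step: 1

[Jacobi] macro 1: S0 reads c0=2 → after 3×micro: -2; S1 reads c0=2 → after 1×micro: 1 ⇒ (c0=-2, c1=1)
[Jacobi] macro 2: S0 reads c0=-2 → after 3×micro: 2; S1 reads c0=-2 → after 1×micro: 4 ⇒ (c0=2, c1=4)
[Jacobi] macro 3: S0 reads c0=2 → after 3×micro: -2; S1 reads c0=2 → after 1×micro: 3 ⇒ (c0=-2, c1=3)
[Jacobi] macro 4: S0 reads c0=-2 → after 3×micro: 2; S1 reads c0=-2 → after 1×micro: 0 ⇒ (c0=2, c1=0)
[Jacobi] macro 5: S0 reads c0=2 → after 3×micro: -2; S1 reads c0=2 → after 1×micro: 2 ⇒ (c0=-2, c1=2)
[Jacobi] macro 6: S0 reads c0=-2 → after 3×micro: 2; S1 reads c0=-2 → after 1×micro: 1 ⇒ (c0=2, c1=1)
[Jacobi] macro 7: S0 reads c0=2 → after 3×micro: -2; S1 reads c0=2 → after 1×micro: 1 ⇒ (c0=-2, c1=1)
[Jacobi] macro 8: S0 reads c0=-2 → after 3×micro: 2; S1 reads c0=-2 → after 1×micro: 4 ⇒ (c0=2, c1=4)
[Jacobi] macro 9: S0 reads c0=2 → after 3×micro: -2; S1 reads c0=2 → after 1×micro: 3 ⇒ (c0=-2, c1=3)
[Gauss-Seidel] macro 1: S0 reads c0=2 → after 3×micro: -2; S1 reads c0=-2 → after 1×micro: 4 ⇒ (c0=-2, c1=4)
[Gauss-Seidel] macro 2: S0 reads c0=-2 → after 3×micro: 2; S1 reads c0=2 → after 1×micro: 3 ⇒ (c0=2, c1=3)
[Gauss-Seidel] macro 3: S0 reads c0=2 → after 3×micro: -2; S1 reads c0=-2 → after 1×micro: 0 ⇒ (c0=-2, c1=0)
[Gauss-Seidel] macro 4: S0 reads c0=-2 → after 3×micro: 2; S1 reads c0=2 → after 1×micro: 2 ⇒ (c0=2, c1=2)
[Gauss-Seidel] macro 5: S0 reads c0=2 → after 3×micro: -2; S1 reads c0=-2 → after 1×micro: 1 ⇒ (c0=-2, c1=1)
[Gauss-Seidel] macro 6: S0 reads c0=-2 → after 3×micro: 2; S1 reads c0=2 → after 1×micro: 1 ⇒ (c0=2, c1=1)
[Gauss-Seidel] macro 7: S0 reads c0=2 → after 3×micro: -2; S1 reads c0=-2 → after 1×micro: 4 ⇒ (c0=-2, c1=4)
[Gauss-Seidel] macro 8: S0 reads c0=-2 → after 3×micro: 2; S1 reads c0=2 → after 1×micro: 3 ⇒ (c0=2, c1=3)
[Gauss-Seidel] macro 9: S0 reads c0=2 → after 3×micro: -2; S1 reads c0=-2 → after 1×micro: 0 ⇒ (c0=-2, c1=0)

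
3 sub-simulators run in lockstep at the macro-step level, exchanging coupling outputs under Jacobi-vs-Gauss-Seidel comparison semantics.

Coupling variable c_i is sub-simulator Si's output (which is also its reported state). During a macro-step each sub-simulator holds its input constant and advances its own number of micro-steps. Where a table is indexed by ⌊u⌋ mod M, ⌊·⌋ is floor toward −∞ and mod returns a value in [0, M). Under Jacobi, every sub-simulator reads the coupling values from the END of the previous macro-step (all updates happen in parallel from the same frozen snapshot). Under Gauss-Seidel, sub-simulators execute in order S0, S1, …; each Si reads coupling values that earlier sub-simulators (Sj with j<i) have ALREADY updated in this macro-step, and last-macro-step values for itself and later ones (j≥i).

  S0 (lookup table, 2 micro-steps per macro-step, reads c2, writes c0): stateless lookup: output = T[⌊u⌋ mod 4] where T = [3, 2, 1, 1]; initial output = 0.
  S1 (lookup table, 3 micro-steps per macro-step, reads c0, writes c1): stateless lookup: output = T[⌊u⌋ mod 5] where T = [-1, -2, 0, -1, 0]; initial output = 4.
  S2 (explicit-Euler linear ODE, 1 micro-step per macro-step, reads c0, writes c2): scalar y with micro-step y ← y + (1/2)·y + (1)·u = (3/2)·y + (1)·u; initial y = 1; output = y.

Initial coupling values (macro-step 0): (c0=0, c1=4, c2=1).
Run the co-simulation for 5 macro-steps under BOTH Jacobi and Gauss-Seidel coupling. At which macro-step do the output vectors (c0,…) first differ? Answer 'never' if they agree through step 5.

first divergence at macro-step: 1

[Jacobi] macro 1: S0 reads c2=1 → after 2×micro: 2; S1 reads c0=0 → after 3×micro: -1; S2 reads c0=0 → after 1×micro: 3/2 ⇒ (c0=2, c1=-1, c2=3/2)
[Jacobi] macro 2: S0 reads c2=3/2 → after 2×micro: 2; S1 reads c0=2 → after 3×micro: 0; S2 reads c0=2 → after 1×micro: 17/4 ⇒ (c0=2, c1=0, c2=17/4)
[Jacobi] macro 3: S0 reads c2=17/4 → after 2×micro: 3; S1 reads c0=2 → after 3×micro: 0; S2 reads c0=2 → after 1×micro: 67/8 ⇒ (c0=3, c1=0, c2=67/8)
[Jacobi] macro 4: S0 reads c2=67/8 → after 2×micro: 3; S1 reads c0=3 → after 3×micro: -1; S2 reads c0=3 → after 1×micro: 249/16 ⇒ (c0=3, c1=-1, c2=249/16)
[Jacobi] macro 5: S0 reads c2=249/16 → after 2×micro: 1; S1 reads c0=3 → after 3×micro: -1; S2 reads c0=3 → after 1×micro: 843/32 ⇒ (c0=1, c1=-1, c2=843/32)
[Gauss-Seidel] macro 1: S0 reads c2=1 → after 2×micro: 2; S1 reads c0=2 → after 3×micro: 0; S2 reads c0=2 → after 1×micro: 7/2 ⇒ (c0=2, c1=0, c2=7/2)
[Gauss-Seidel] macro 2: S0 reads c2=7/2 → after 2×micro: 1; S1 reads c0=1 → after 3×micro: -2; S2 reads c0=1 → after 1×micro: 25/4 ⇒ (c0=1, c1=-2, c2=25/4)
[Gauss-Seidel] macro 3: S0 reads c2=25/4 → after 2×micro: 1; S1 reads c0=1 → after 3×micro: -2; S2 reads c0=1 → after 1×micro: 83/8 ⇒ (c0=1, c1=-2, c2=83/8)
[Gauss-Seidel] macro 4: S0 reads c2=83/8 → after 2×micro: 1; S1 reads c0=1 → after 3×micro: -2; S2 reads c0=1 → after 1×micro: 265/16 ⇒ (c0=1, c1=-2, c2=265/16)
[Gauss-Seidel] macro 5: S0 reads c2=265/16 → after 2×micro: 3; S1 reads c0=3 → after 3×micro: -1; S2 reads c0=3 → after 1×micro: 891/32 ⇒ (c0=3, c1=-1, c2=891/32)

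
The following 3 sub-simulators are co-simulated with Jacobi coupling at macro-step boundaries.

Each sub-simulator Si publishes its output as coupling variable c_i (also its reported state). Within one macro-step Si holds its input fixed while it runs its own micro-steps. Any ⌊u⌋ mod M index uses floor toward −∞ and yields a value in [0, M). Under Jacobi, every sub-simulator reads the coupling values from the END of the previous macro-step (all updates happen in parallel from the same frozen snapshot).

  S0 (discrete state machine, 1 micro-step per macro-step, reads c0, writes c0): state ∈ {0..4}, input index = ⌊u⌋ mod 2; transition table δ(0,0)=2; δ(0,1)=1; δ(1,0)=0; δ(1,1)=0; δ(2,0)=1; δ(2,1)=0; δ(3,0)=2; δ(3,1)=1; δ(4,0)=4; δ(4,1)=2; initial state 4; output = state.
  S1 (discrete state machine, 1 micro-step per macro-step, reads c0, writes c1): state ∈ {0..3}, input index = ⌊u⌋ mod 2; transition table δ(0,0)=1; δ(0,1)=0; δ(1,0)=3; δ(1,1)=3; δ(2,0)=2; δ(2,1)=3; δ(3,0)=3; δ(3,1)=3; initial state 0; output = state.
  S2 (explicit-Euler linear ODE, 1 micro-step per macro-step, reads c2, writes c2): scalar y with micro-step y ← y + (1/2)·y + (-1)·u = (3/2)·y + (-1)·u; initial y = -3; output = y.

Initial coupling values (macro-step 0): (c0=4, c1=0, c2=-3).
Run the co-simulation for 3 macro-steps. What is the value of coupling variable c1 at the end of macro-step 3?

c1 at macro-step 3 = 3

macro 1: S0 reads c0=4 → after 1×micro: 4; S1 reads c0=4 → after 1×micro: 1; S2 reads c2=-3 → after 1×micro: -3/2 ⇒ (c0=4, c1=1, c2=-3/2)
macro 2: S0 reads c0=4 → after 1×micro: 4; S1 reads c0=4 → after 1×micro: 3; S2 reads c2=-3/2 → after 1×micro: -3/4 ⇒ (c0=4, c1=3, c2=-3/4)
macro 3: S0 reads c0=4 → after 1×micro: 4; S1 reads c0=4 → after 1×micro: 3; S2 reads c2=-3/4 → after 1×micro: -3/8 ⇒ (c0=4, c1=3, c2=-3/8)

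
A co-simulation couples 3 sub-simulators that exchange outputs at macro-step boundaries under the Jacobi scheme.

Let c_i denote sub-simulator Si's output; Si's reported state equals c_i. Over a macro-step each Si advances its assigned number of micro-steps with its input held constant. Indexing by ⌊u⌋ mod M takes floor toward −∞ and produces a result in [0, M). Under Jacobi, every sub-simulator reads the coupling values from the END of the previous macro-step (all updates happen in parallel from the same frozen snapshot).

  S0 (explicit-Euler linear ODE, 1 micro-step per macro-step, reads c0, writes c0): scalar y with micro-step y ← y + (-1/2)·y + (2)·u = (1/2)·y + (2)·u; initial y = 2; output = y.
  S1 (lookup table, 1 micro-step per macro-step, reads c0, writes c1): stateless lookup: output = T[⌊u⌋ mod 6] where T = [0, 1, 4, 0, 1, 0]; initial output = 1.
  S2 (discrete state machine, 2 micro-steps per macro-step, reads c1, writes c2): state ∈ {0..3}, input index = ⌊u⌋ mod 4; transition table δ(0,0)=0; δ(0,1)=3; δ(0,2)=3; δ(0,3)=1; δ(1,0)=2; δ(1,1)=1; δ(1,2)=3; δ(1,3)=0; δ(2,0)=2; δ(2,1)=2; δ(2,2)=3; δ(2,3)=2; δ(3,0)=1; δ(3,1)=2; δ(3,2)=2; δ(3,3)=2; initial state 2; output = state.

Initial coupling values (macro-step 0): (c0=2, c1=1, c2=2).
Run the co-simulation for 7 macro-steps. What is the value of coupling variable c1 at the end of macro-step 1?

macro 1: S0 reads c0=2 → after 1×micro: 5; S1 reads c0=2 → after 1×micro: 4; S2 reads c1=1 → after 2×micro: 2 ⇒ (c0=5, c1=4, c2=2)
macro 2: S0 reads c0=5 → after 1×micro: 25/2; S1 reads c0=5 → after 1×micro: 0; S2 reads c1=4 → after 2×micro: 2 ⇒ (c0=25/2, c1=0, c2=2)
macro 3: S0 reads c0=25/2 → after 1×micro: 125/4; S1 reads c0=25/2 → after 1×micro: 0; S2 reads c1=0 → after 2×micro: 2 ⇒ (c0=125/4, c1=0, c2=2)
macro 4: S0 reads c0=125/4 → after 1×micro: 625/8; S1 reads c0=125/4 → after 1×micro: 1; S2 reads c1=0 → after 2×micro: 2 ⇒ (c0=625/8, c1=1, c2=2)
macro 5: S0 reads c0=625/8 → after 1×micro: 3125/16; S1 reads c0=625/8 → after 1×micro: 0; S2 reads c1=1 → after 2×micro: 2 ⇒ (c0=3125/16, c1=0, c2=2)
macro 6: S0 reads c0=3125/16 → after 1×micro: 15625/32; S1 reads c0=3125/16 → after 1×micro: 0; S2 reads c1=0 → after 2×micro: 2 ⇒ (c0=15625/32, c1=0, c2=2)
macro 7: S0 reads c0=15625/32 → after 1×micro: 78125/64; S1 reads c0=15625/32 → after 1×micro: 4; S2 reads c1=0 → after 2×micro: 2 ⇒ (c0=78125/64, c1=4, c2=2)

c1 at macro-step 1 = 4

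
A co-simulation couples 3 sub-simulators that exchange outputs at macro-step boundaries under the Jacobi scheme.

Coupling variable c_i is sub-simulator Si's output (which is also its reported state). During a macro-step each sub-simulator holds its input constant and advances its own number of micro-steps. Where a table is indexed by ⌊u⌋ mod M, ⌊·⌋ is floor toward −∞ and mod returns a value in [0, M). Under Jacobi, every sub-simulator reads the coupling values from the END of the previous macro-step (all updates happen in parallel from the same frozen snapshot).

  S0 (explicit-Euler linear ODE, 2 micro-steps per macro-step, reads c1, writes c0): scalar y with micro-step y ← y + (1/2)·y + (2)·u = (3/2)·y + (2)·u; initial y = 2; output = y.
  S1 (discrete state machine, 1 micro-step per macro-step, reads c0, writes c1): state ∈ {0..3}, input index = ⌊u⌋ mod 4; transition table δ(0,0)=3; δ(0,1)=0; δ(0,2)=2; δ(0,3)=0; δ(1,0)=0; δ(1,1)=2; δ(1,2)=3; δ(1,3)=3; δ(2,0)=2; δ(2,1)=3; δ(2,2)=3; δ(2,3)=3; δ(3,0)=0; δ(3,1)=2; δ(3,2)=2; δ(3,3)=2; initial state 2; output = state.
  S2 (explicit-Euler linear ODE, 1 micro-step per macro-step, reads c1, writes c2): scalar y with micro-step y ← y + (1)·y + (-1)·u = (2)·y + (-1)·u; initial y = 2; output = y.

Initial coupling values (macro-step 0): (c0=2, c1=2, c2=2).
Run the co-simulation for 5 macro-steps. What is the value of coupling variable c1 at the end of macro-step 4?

c1 at macro-step 4 = 2

macro 1: S0 reads c1=2 → after 2×micro: 29/2; S1 reads c0=2 → after 1×micro: 3; S2 reads c1=2 → after 1×micro: 2 ⇒ (c0=29/2, c1=3, c2=2)
macro 2: S0 reads c1=3 → after 2×micro: 381/8; S1 reads c0=29/2 → after 1×micro: 2; S2 reads c1=3 → after 1×micro: 1 ⇒ (c0=381/8, c1=2, c2=1)
macro 3: S0 reads c1=2 → after 2×micro: 3749/32; S1 reads c0=381/8 → after 1×micro: 3; S2 reads c1=2 → after 1×micro: 0 ⇒ (c0=3749/32, c1=3, c2=0)
macro 4: S0 reads c1=3 → after 2×micro: 35661/128; S1 reads c0=3749/32 → after 1×micro: 2; S2 reads c1=3 → after 1×micro: -3 ⇒ (c0=35661/128, c1=2, c2=-3)
macro 5: S0 reads c1=2 → after 2×micro: 326069/512; S1 reads c0=35661/128 → after 1×micro: 3; S2 reads c1=2 → after 1×micro: -8 ⇒ (c0=326069/512, c1=3, c2=-8)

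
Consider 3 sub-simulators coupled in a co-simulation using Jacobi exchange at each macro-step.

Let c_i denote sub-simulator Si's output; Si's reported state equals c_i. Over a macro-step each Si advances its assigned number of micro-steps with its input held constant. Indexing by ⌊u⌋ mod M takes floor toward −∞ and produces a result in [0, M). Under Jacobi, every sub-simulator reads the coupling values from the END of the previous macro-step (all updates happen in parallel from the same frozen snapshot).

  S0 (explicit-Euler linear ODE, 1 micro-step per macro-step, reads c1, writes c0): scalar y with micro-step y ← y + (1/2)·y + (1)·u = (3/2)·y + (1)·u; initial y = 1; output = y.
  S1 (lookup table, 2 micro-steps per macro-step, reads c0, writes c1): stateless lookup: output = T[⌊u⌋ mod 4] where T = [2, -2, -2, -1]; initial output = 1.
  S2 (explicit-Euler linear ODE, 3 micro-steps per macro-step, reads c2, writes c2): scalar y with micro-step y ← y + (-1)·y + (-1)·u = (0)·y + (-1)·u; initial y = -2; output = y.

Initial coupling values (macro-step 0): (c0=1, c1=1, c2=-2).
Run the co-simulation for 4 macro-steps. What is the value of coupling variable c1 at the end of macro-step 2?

macro 1: S0 reads c1=1 → after 1×micro: 5/2; S1 reads c0=1 → after 2×micro: -2; S2 reads c2=-2 → after 3×micro: 2 ⇒ (c0=5/2, c1=-2, c2=2)
macro 2: S0 reads c1=-2 → after 1×micro: 7/4; S1 reads c0=5/2 → after 2×micro: -2; S2 reads c2=2 → after 3×micro: -2 ⇒ (c0=7/4, c1=-2, c2=-2)
macro 3: S0 reads c1=-2 → after 1×micro: 5/8; S1 reads c0=7/4 → after 2×micro: -2; S2 reads c2=-2 → after 3×micro: 2 ⇒ (c0=5/8, c1=-2, c2=2)
macro 4: S0 reads c1=-2 → after 1×micro: -17/16; S1 reads c0=5/8 → after 2×micro: 2; S2 reads c2=2 → after 3×micro: -2 ⇒ (c0=-17/16, c1=2, c2=-2)

c1 at macro-step 2 = -2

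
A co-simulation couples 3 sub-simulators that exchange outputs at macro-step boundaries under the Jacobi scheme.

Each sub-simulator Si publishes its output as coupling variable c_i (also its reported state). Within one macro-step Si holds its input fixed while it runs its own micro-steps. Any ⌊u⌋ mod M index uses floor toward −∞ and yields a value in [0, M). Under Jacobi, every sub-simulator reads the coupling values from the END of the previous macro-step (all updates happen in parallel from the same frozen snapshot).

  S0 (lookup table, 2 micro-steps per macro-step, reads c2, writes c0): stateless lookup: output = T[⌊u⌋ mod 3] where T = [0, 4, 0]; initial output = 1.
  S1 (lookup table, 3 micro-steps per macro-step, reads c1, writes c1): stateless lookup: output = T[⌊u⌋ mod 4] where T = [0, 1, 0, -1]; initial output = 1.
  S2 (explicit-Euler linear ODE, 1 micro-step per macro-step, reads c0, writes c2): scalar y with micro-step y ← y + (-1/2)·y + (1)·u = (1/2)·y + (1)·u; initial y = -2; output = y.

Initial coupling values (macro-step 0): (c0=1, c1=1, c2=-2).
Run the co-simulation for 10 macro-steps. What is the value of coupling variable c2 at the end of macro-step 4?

c2 at macro-step 4 = 5

macro 1: S0 reads c2=-2 → after 2×micro: 4; S1 reads c1=1 → after 3×micro: 1; S2 reads c0=1 → after 1×micro: 0 ⇒ (c0=4, c1=1, c2=0)
macro 2: S0 reads c2=0 → after 2×micro: 0; S1 reads c1=1 → after 3×micro: 1; S2 reads c0=4 → after 1×micro: 4 ⇒ (c0=0, c1=1, c2=4)
macro 3: S0 reads c2=4 → after 2×micro: 4; S1 reads c1=1 → after 3×micro: 1; S2 reads c0=0 → after 1×micro: 2 ⇒ (c0=4, c1=1, c2=2)
macro 4: S0 reads c2=2 → after 2×micro: 0; S1 reads c1=1 → after 3×micro: 1; S2 reads c0=4 → after 1×micro: 5 ⇒ (c0=0, c1=1, c2=5)
macro 5: S0 reads c2=5 → after 2×micro: 0; S1 reads c1=1 → after 3×micro: 1; S2 reads c0=0 → after 1×micro: 5/2 ⇒ (c0=0, c1=1, c2=5/2)
macro 6: S0 reads c2=5/2 → after 2×micro: 0; S1 reads c1=1 → after 3×micro: 1; S2 reads c0=0 → after 1×micro: 5/4 ⇒ (c0=0, c1=1, c2=5/4)
macro 7: S0 reads c2=5/4 → after 2×micro: 4; S1 reads c1=1 → after 3×micro: 1; S2 reads c0=0 → after 1×micro: 5/8 ⇒ (c0=4, c1=1, c2=5/8)
macro 8: S0 reads c2=5/8 → after 2×micro: 0; S1 reads c1=1 → after 3×micro: 1; S2 reads c0=4 → after 1×micro: 69/16 ⇒ (c0=0, c1=1, c2=69/16)
macro 9: S0 reads c2=69/16 → after 2×micro: 4; S1 reads c1=1 → after 3×micro: 1; S2 reads c0=0 → after 1×micro: 69/32 ⇒ (c0=4, c1=1, c2=69/32)
macro 10: S0 reads c2=69/32 → after 2×micro: 0; S1 reads c1=1 → after 3×micro: 1; S2 reads c0=4 → after 1×micro: 325/64 ⇒ (c0=0, c1=1, c2=325/64)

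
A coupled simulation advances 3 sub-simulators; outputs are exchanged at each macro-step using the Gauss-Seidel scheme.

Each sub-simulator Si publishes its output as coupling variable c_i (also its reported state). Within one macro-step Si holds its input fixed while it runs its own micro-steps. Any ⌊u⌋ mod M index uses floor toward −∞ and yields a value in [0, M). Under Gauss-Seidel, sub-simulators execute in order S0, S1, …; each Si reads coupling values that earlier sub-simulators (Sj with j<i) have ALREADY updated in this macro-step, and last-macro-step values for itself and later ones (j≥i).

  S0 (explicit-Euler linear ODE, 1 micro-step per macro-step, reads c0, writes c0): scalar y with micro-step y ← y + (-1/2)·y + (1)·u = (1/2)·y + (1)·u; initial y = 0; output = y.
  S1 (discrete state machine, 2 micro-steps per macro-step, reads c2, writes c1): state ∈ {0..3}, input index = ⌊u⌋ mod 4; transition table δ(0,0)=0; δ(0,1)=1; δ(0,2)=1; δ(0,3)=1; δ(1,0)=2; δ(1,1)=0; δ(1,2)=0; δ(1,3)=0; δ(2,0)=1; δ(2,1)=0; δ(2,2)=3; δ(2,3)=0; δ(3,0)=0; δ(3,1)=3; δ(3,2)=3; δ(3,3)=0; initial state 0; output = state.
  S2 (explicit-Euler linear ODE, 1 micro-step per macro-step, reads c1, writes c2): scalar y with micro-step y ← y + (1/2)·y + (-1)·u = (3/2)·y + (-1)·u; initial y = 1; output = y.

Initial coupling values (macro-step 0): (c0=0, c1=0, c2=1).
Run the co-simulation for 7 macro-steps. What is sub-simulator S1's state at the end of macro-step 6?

macro 1: S0 reads c0=0 → after 1×micro: 0; S1 reads c2=1 → after 2×micro: 0; S2 reads c1=0 → after 1×micro: 3/2 ⇒ (c0=0, c1=0, c2=3/2)
macro 2: S0 reads c0=0 → after 1×micro: 0; S1 reads c2=3/2 → after 2×micro: 0; S2 reads c1=0 → after 1×micro: 9/4 ⇒ (c0=0, c1=0, c2=9/4)
macro 3: S0 reads c0=0 → after 1×micro: 0; S1 reads c2=9/4 → after 2×micro: 0; S2 reads c1=0 → after 1×micro: 27/8 ⇒ (c0=0, c1=0, c2=27/8)
macro 4: S0 reads c0=0 → after 1×micro: 0; S1 reads c2=27/8 → after 2×micro: 0; S2 reads c1=0 → after 1×micro: 81/16 ⇒ (c0=0, c1=0, c2=81/16)
macro 5: S0 reads c0=0 → after 1×micro: 0; S1 reads c2=81/16 → after 2×micro: 0; S2 reads c1=0 → after 1×micro: 243/32 ⇒ (c0=0, c1=0, c2=243/32)
macro 6: S0 reads c0=0 → after 1×micro: 0; S1 reads c2=243/32 → after 2×micro: 0; S2 reads c1=0 → after 1×micro: 729/64 ⇒ (c0=0, c1=0, c2=729/64)
macro 7: S0 reads c0=0 → after 1×micro: 0; S1 reads c2=729/64 → after 2×micro: 0; S2 reads c1=0 → after 1×micro: 2187/128 ⇒ (c0=0, c1=0, c2=2187/128)

S1 state at macro-step 6 = 0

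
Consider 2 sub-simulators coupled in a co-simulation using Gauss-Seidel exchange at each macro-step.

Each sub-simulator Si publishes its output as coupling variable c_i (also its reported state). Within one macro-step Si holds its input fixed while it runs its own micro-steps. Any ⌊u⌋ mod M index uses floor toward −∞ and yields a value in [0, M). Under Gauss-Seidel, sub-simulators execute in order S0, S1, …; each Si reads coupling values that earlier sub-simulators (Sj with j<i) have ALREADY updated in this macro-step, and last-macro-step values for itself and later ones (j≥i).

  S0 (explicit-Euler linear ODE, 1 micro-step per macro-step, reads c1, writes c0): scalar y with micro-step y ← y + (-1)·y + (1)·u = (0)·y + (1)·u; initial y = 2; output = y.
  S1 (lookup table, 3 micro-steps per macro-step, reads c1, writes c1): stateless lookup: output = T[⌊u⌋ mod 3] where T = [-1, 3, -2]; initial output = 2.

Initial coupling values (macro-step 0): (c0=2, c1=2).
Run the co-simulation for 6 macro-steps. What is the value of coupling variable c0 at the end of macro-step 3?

macro 1: S0 reads c1=2 → after 1×micro: 2; S1 reads c1=2 → after 3×micro: -2 ⇒ (c0=2, c1=-2)
macro 2: S0 reads c1=-2 → after 1×micro: -2; S1 reads c1=-2 → after 3×micro: 3 ⇒ (c0=-2, c1=3)
macro 3: S0 reads c1=3 → after 1×micro: 3; S1 reads c1=3 → after 3×micro: -1 ⇒ (c0=3, c1=-1)
macro 4: S0 reads c1=-1 → after 1×micro: -1; S1 reads c1=-1 → after 3×micro: -2 ⇒ (c0=-1, c1=-2)
macro 5: S0 reads c1=-2 → after 1×micro: -2; S1 reads c1=-2 → after 3×micro: 3 ⇒ (c0=-2, c1=3)
macro 6: S0 reads c1=3 → after 1×micro: 3; S1 reads c1=3 → after 3×micro: -1 ⇒ (c0=3, c1=-1)

c0 at macro-step 3 = 3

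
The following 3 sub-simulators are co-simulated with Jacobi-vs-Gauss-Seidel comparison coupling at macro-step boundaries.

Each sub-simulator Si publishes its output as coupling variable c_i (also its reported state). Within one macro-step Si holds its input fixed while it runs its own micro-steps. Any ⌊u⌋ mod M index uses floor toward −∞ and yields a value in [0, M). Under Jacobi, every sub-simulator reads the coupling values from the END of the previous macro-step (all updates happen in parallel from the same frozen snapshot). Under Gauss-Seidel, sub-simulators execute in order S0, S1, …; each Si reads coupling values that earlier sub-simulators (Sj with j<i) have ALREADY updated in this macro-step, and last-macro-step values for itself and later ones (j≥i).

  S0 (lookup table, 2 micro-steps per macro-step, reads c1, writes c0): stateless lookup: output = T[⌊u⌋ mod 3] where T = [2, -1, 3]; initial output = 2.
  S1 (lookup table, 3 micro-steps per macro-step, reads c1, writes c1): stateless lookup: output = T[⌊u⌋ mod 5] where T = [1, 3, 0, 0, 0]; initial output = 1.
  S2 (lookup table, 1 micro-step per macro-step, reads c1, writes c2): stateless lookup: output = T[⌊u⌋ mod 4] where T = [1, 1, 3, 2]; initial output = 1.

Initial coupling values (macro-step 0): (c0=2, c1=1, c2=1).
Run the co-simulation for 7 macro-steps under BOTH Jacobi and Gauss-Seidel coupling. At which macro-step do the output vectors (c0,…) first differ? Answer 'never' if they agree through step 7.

[Jacobi] macro 1: S0 reads c1=1 → after 2×micro: -1; S1 reads c1=1 → after 3×micro: 3; S2 reads c1=1 → after 1×micro: 1 ⇒ (c0=-1, c1=3, c2=1)
[Jacobi] macro 2: S0 reads c1=3 → after 2×micro: 2; S1 reads c1=3 → after 3×micro: 0; S2 reads c1=3 → after 1×micro: 2 ⇒ (c0=2, c1=0, c2=2)
[Jacobi] macro 3: S0 reads c1=0 → after 2×micro: 2; S1 reads c1=0 → after 3×micro: 1; S2 reads c1=0 → after 1×micro: 1 ⇒ (c0=2, c1=1, c2=1)
[Jacobi] macro 4: S0 reads c1=1 → after 2×micro: -1; S1 reads c1=1 → after 3×micro: 3; S2 reads c1=1 → after 1×micro: 1 ⇒ (c0=-1, c1=3, c2=1)
[Jacobi] macro 5: S0 reads c1=3 → after 2×micro: 2; S1 reads c1=3 → after 3×micro: 0; S2 reads c1=3 → after 1×micro: 2 ⇒ (c0=2, c1=0, c2=2)
[Jacobi] macro 6: S0 reads c1=0 → after 2×micro: 2; S1 reads c1=0 → after 3×micro: 1; S2 reads c1=0 → after 1×micro: 1 ⇒ (c0=2, c1=1, c2=1)
[Jacobi] macro 7: S0 reads c1=1 → after 2×micro: -1; S1 reads c1=1 → after 3×micro: 3; S2 reads c1=1 → after 1×micro: 1 ⇒ (c0=-1, c1=3, c2=1)
[Gauss-Seidel] macro 1: S0 reads c1=1 → after 2×micro: -1; S1 reads c1=1 → after 3×micro: 3; S2 reads c1=3 → after 1×micro: 2 ⇒ (c0=-1, c1=3, c2=2)
[Gauss-Seidel] macro 2: S0 reads c1=3 → after 2×micro: 2; S1 reads c1=3 → after 3×micro: 0; S2 reads c1=0 → after 1×micro: 1 ⇒ (c0=2, c1=0, c2=1)
[Gauss-Seidel] macro 3: S0 reads c1=0 → after 2×micro: 2; S1 reads c1=0 → after 3×micro: 1; S2 reads c1=1 → after 1×micro: 1 ⇒ (c0=2, c1=1, c2=1)
[Gauss-Seidel] macro 4: S0 reads c1=1 → after 2×micro: -1; S1 reads c1=1 → after 3×micro: 3; S2 reads c1=3 → after 1×micro: 2 ⇒ (c0=-1, c1=3, c2=2)
[Gauss-Seidel] macro 5: S0 reads c1=3 → after 2×micro: 2; S1 reads c1=3 → after 3×micro: 0; S2 reads c1=0 → after 1×micro: 1 ⇒ (c0=2, c1=0, c2=1)
[Gauss-Seidel] macro 6: S0 reads c1=0 → after 2×micro: 2; S1 reads c1=0 → after 3×micro: 1; S2 reads c1=1 → after 1×micro: 1 ⇒ (c0=2, c1=1, c2=1)
[Gauss-Seidel] macro 7: S0 reads c1=1 → after 2×micro: -1; S1 reads c1=1 → after 3×micro: 3; S2 reads c1=3 → after 1×micro: 2 ⇒ (c0=-1, c1=3, c2=2)

first divergence at macro-step: 1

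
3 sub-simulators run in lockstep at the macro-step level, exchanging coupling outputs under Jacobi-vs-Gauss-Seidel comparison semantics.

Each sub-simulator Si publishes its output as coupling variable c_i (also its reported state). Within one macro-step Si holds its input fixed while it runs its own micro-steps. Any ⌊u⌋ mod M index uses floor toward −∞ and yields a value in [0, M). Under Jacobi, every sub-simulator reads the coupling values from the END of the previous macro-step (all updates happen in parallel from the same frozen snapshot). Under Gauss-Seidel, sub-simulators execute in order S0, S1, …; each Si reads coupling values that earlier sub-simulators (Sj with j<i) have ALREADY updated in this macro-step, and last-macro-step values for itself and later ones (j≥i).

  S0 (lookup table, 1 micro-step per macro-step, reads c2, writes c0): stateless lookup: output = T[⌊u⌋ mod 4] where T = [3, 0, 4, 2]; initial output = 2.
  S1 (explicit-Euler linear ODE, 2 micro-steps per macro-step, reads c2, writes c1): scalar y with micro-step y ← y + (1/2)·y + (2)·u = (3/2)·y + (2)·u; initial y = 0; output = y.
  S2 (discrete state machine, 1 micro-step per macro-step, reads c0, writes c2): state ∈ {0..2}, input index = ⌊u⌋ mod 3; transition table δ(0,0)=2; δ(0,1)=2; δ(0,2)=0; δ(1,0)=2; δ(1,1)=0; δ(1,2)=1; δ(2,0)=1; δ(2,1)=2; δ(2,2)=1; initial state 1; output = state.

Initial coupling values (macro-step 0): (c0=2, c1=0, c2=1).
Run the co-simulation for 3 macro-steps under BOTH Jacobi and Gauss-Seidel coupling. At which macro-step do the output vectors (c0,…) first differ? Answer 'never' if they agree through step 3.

[Jacobi] macro 1: S0 reads c2=1 → after 1×micro: 0; S1 reads c2=1 → after 2×micro: 5; S2 reads c0=2 → after 1×micro: 1 ⇒ (c0=0, c1=5, c2=1)
[Jacobi] macro 2: S0 reads c2=1 → after 1×micro: 0; S1 reads c2=1 → after 2×micro: 65/4; S2 reads c0=0 → after 1×micro: 2 ⇒ (c0=0, c1=65/4, c2=2)
[Jacobi] macro 3: S0 reads c2=2 → after 1×micro: 4; S1 reads c2=2 → after 2×micro: 745/16; S2 reads c0=0 → after 1×micro: 1 ⇒ (c0=4, c1=745/16, c2=1)
[Gauss-Seidel] macro 1: S0 reads c2=1 → after 1×micro: 0; S1 reads c2=1 → after 2×micro: 5; S2 reads c0=0 → after 1×micro: 2 ⇒ (c0=0, c1=5, c2=2)
[Gauss-Seidel] macro 2: S0 reads c2=2 → after 1×micro: 4; S1 reads c2=2 → after 2×micro: 85/4; S2 reads c0=4 → after 1×micro: 2 ⇒ (c0=4, c1=85/4, c2=2)
[Gauss-Seidel] macro 3: S0 reads c2=2 → after 1×micro: 4; S1 reads c2=2 → after 2×micro: 925/16; S2 reads c0=4 → after 1×micro: 2 ⇒ (c0=4, c1=925/16, c2=2)

first divergence at macro-step: 1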